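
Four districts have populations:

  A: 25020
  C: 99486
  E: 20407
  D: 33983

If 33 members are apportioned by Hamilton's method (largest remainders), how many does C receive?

Total 178896; standard divisor 178896/33 ≈ 5421.091.
Standard quotas: A 4.6153, C 18.3517, E 3.7644, D 6.2687.
Lower quotas: A 4, C 18, E 3, D 6 (sum 31, leaving 2 seats).
Remainders in descending order: E 0.7644, A 0.6153, C 0.3517, D 0.2687.
The surplus seats go to E, A.
C receives 18.

18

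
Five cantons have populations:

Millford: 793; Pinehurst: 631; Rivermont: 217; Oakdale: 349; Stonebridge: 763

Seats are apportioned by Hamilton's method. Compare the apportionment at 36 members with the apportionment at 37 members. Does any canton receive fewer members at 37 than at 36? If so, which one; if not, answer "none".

At 36 seats: Millford 10, Pinehurst 8, Rivermont 3, Oakdale 5, Stonebridge 10.
At 37 seats: Millford 11, Pinehurst 8, Rivermont 3, Oakdale 5, Stonebridge 10.
No canton's allocation decreased.

none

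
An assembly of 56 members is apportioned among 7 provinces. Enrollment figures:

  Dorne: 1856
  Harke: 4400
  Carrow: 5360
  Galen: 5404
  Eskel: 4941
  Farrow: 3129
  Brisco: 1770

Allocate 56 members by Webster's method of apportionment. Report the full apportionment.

Standard divisor 26860/56 ≈ 479.643; standard quotas: Dorne 3.870, Harke 9.173, Carrow 11.175, Galen 11.267, Eskel 10.301, Farrow 6.524, Brisco 3.690.
Rounding to the nearest integer gives Dorne 4, Harke 9, Carrow 11, Galen 11, Eskel 10, Farrow 7, Brisco 4 — total 56, matching the house size, so no adjustment is needed.

Dorne 4; Harke 9; Carrow 11; Galen 11; Eskel 10; Farrow 7; Brisco 4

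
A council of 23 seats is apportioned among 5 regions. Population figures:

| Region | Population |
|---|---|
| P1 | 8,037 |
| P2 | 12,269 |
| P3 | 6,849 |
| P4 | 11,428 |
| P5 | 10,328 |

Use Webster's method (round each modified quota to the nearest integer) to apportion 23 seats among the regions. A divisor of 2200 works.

P1: 4, P2: 6, P3: 3, P4: 5, P5: 5

With modified divisor 2200: modified quotas P1 3.653, P2 5.577, P3 3.113, P4 5.195, P5 4.695.
Rounding to the nearest integer: P1 4, P2 6, P3 3, P4 5, P5 5 (total 23).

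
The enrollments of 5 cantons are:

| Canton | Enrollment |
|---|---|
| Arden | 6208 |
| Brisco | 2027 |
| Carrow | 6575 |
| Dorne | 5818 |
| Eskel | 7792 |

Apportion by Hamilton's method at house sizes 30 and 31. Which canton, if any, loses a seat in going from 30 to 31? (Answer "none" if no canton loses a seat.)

At 30 seats: Arden 7, Brisco 2, Carrow 7, Dorne 6, Eskel 8.
At 31 seats: Arden 7, Brisco 2, Carrow 7, Dorne 6, Eskel 9.
No canton's allocation decreased.

none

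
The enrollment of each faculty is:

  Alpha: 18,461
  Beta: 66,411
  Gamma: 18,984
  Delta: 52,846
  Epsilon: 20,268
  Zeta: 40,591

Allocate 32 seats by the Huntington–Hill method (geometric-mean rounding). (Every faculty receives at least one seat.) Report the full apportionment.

Alpha 3; Beta 9; Gamma 3; Delta 8; Epsilon 3; Zeta 6

With divisor 7031: modified quotas Alpha 2.626, Beta 9.445, Gamma 2.700, Delta 7.516, Epsilon 2.883, Zeta 5.773.
Geometric-mean thresholds: Alpha √(2·3)=2.449, Beta √(9·10)=9.487, Gamma √(2·3)=2.449, Delta √(7·8)=7.483, Epsilon √(2·3)=2.449, Zeta √(5·6)=5.477.
Each quota rounded against its threshold gives Alpha 3, Beta 9, Gamma 3, Delta 8, Epsilon 3, Zeta 6 (total 32).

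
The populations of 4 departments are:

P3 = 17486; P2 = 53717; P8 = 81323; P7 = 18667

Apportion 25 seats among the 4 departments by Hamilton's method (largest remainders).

P3 2, P2 8, P8 12, P7 3

Total 171193; standard divisor 171193/25 ≈ 6847.72.
Standard quotas: P3 2.5536, P2 7.8445, P8 11.8759, P7 2.7260.
Lower quotas: P3 2, P2 7, P8 11, P7 2 (sum 22, leaving 3 seats).
Remainders in descending order: P8 0.8759, P2 0.8445, P7 0.7260, P3 0.5536.
Largest remainders: P8, P2, P7 receive the extra seats.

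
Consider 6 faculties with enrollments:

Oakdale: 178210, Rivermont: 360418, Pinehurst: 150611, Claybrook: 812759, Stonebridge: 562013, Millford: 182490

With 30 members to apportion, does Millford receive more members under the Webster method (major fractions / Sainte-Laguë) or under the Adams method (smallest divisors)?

Adams

Webster: Oakdale 2, Rivermont 5, Pinehurst 2, Claybrook 11, Stonebridge 8, Millford 2.
Adams: Oakdale 3, Rivermont 5, Pinehurst 2, Claybrook 10, Stonebridge 7, Millford 3.
Millford gets 2 under Webster and 3 under Adams.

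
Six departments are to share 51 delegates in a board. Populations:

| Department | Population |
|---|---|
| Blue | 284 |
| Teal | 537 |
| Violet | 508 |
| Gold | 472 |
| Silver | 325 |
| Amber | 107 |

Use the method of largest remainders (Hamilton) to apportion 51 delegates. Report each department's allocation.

Blue 7, Teal 12, Violet 12, Gold 11, Silver 7, Amber 2

The standard divisor is 2233/51 ≈ 43.784.
Standard quotas: Blue 6.486, Teal 12.265, Violet 11.602, Gold 10.780, Silver 7.423, Amber 2.444.
Lower quotas: Blue 6, Teal 12, Violet 11, Gold 10, Silver 7, Amber 2 (sum 48, leaving 3 seats).
Remainders in descending order: Gold 0.780, Violet 0.602, Blue 0.486, Amber 0.444, Silver 0.423, Teal 0.265.
Largest remainders: Gold, Violet, Blue receive the extra seats.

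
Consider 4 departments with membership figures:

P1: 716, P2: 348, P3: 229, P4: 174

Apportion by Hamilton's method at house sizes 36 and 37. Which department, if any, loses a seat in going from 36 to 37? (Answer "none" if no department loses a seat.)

none

At 36 seats: P1 18, P2 8, P3 6, P4 4.
At 37 seats: P1 18, P2 9, P3 6, P4 4.
No department's allocation decreased.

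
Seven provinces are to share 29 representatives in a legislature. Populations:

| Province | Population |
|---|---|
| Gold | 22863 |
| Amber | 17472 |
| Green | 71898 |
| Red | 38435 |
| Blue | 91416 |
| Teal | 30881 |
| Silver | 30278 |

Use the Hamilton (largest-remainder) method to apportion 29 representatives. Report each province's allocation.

Gold 2, Amber 1, Green 7, Red 4, Blue 9, Teal 3, Silver 3

The standard divisor is 303243/29 ≈ 10456.655.
Standard quotas: Gold 2.1865, Amber 1.6709, Green 6.8758, Red 3.6756, Blue 8.7424, Teal 2.9532, Silver 2.8956.
Lower quotas: Gold 2, Amber 1, Green 6, Red 3, Blue 8, Teal 2, Silver 2 (sum 24, leaving 5 seats).
Remainders in descending order: Teal 0.9532, Silver 0.8956, Green 0.8758, Blue 0.7424, Red 0.6756, Amber 0.6709, Gold 0.1865.
The surplus seats go to Teal, Silver, Green, Blue, Red.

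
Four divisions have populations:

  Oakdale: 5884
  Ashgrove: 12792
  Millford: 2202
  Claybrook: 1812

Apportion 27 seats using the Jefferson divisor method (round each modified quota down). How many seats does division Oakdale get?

Standard divisor 22690/27 ≈ 840.37; standard quotas: Oakdale 7.002, Ashgrove 15.222, Millford 2.620, Claybrook 2.156.
Rounding down gives 7, 15, 2, 2 = 26 seats, so the divisor must be adjusted.
With modified divisor 780: modified quotas Oakdale 7.544, Ashgrove 16.400, Millford 2.823, Claybrook 2.323.
Rounding down: Oakdale 7, Ashgrove 16, Millford 2, Claybrook 2 (total 27).
Oakdale receives 7.

7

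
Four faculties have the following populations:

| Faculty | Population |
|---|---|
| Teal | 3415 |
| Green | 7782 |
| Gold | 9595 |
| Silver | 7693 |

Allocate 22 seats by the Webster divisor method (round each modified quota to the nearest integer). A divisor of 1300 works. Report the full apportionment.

With modified divisor 1300: modified quotas Teal 2.627, Green 5.986, Gold 7.381, Silver 5.918.
Rounding to the nearest integer: Teal 3, Green 6, Gold 7, Silver 6 (total 22).

Teal: 3, Green: 6, Gold: 7, Silver: 6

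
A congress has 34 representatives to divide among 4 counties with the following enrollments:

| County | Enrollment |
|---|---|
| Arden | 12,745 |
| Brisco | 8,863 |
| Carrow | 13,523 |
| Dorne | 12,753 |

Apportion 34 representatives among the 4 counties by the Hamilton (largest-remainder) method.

Standard divisor: 47884 ÷ 34 ≈ 1408.353.
Standard quotas: Arden 9.0496, Brisco 6.2932, Carrow 9.6020, Dorne 9.0553.
Lower quotas: Arden 9, Brisco 6, Carrow 9, Dorne 9 (sum 33, leaving 1 seat).
Remainders in descending order: Carrow 0.6020, Brisco 0.2932, Dorne 0.0553, Arden 0.0496.
The surplus seat goes to Carrow.

Arden 9, Brisco 6, Carrow 10, Dorne 9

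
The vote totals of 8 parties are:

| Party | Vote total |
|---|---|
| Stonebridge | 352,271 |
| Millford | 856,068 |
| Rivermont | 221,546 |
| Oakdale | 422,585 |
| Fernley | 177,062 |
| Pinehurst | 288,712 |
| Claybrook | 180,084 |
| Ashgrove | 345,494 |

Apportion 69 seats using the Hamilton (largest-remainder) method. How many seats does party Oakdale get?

10

Standard divisor: 2843822 ÷ 69 ≈ 41214.812.
Standard quotas: Stonebridge 8.5472, Millford 20.7709, Rivermont 5.3754, Oakdale 10.2532, Fernley 4.2961, Pinehurst 7.0051, Claybrook 4.3694, Ashgrove 8.3828.
Lower quotas: Stonebridge 8, Millford 20, Rivermont 5, Oakdale 10, Fernley 4, Pinehurst 7, Claybrook 4, Ashgrove 8 (sum 66, leaving 3 seats).
Remainders in descending order: Millford 0.7709, Stonebridge 0.5472, Ashgrove 0.3828, Rivermont 0.3754, Claybrook 0.3694, Fernley 0.2961, Oakdale 0.2532, Pinehurst 0.0051.
Largest remainders: Millford, Stonebridge, Ashgrove receive the extra seats.
Oakdale receives 10.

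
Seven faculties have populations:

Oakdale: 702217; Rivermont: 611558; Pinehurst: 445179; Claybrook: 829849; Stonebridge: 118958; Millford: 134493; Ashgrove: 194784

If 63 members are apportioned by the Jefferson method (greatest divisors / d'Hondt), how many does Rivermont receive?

13

Standard divisor 3037038/63 ≈ 48206.952; standard quotas: Oakdale 14.567, Rivermont 12.686, Pinehurst 9.235, Claybrook 17.214, Stonebridge 2.468, Millford 2.790, Ashgrove 4.041.
Rounding down gives 14, 12, 9, 17, 2, 2, 4 = 60 seats, so the divisor must be adjusted.
With modified divisor 45500: modified quotas Oakdale 15.433, Rivermont 13.441, Pinehurst 9.784, Claybrook 18.238, Stonebridge 2.614, Millford 2.956, Ashgrove 4.281.
Rounding down: Oakdale 15, Rivermont 13, Pinehurst 9, Claybrook 18, Stonebridge 2, Millford 2, Ashgrove 4 (total 63).
Rivermont receives 13.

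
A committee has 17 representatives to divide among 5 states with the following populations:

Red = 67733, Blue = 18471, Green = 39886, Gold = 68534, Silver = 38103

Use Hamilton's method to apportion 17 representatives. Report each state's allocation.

Total 232727; standard divisor 232727/17 ≈ 13689.824.
Standard quotas: Red 4.9477, Blue 1.3493, Green 2.9136, Gold 5.0062, Silver 2.7833.
Lower quotas: Red 4, Blue 1, Green 2, Gold 5, Silver 2 (sum 14, leaving 3 seats).
Remainders in descending order: Red 0.9477, Green 0.9136, Silver 0.7833, Blue 0.3493, Gold 0.0062.
The surplus seats go to Red, Green, Silver.

Red: 5; Blue: 1; Green: 3; Gold: 5; Silver: 3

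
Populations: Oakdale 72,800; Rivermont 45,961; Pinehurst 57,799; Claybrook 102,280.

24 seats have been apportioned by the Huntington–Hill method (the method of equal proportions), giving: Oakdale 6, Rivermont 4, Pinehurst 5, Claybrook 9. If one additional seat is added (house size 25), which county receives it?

Oakdale

Priority for the next seat is population ÷ (√(s·(s+1))).
Priorities: Oakdale 11233.284, Rivermont 10277.192, Pinehurst 10552.605, Claybrook 10781.259.
Highest priority: Oakdale.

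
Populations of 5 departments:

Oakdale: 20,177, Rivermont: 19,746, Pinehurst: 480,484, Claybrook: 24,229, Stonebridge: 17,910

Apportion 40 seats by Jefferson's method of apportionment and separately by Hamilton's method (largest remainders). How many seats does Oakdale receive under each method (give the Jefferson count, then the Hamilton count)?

Jefferson: Oakdale 1, Rivermont 1, Pinehurst 36, Claybrook 1, Stonebridge 1.
Hamilton: Oakdale 2, Rivermont 1, Pinehurst 34, Claybrook 2, Stonebridge 1.
Oakdale gets 1 under Jefferson and 2 under Hamilton.

1 and 2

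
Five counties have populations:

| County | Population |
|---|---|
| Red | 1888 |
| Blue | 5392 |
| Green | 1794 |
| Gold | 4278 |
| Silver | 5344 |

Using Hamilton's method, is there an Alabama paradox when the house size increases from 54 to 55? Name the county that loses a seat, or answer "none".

Red

At 54 seats: Red 6, Blue 16, Green 5, Gold 12, Silver 15.
At 55 seats: Red 5, Blue 16, Green 5, Gold 13, Silver 16.
Red drops from 6 to 5.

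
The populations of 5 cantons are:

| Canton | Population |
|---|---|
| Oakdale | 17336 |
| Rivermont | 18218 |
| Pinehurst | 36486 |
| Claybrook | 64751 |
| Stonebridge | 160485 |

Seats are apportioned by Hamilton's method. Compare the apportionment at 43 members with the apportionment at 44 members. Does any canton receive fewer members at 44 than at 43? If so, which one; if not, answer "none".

At 43 seats: Oakdale 3, Rivermont 3, Pinehurst 5, Claybrook 9, Stonebridge 23.
At 44 seats: Oakdale 2, Rivermont 3, Pinehurst 5, Claybrook 10, Stonebridge 24.
Oakdale drops from 3 to 2.

Oakdale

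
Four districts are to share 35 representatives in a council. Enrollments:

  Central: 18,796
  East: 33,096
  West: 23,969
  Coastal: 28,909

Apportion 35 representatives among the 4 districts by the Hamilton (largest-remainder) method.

Standard divisor: 104770 ÷ 35 ≈ 2993.429.
Standard quotas: Central 6.2791, East 11.0562, West 8.0072, Coastal 9.6575.
Lower quotas: Central 6, East 11, West 8, Coastal 9 (sum 34, leaving 1 seat).
Remainders in descending order: Coastal 0.6575, Central 0.2791, East 0.0562, West 0.0072.
Largest remainder: Coastal receives the extra seat.

Central: 6; East: 11; West: 8; Coastal: 10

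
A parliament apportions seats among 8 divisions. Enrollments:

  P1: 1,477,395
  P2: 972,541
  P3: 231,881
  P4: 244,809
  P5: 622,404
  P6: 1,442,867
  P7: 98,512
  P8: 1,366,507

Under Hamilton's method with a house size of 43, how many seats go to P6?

The standard divisor is 6456916/43 ≈ 150160.837.
Standard quotas: P1 9.8388, P2 6.4767, P3 1.5442, P4 1.6303, P5 4.1449, P6 9.6088, P7 0.6560, P8 9.1003.
Lower quotas: P1 9, P2 6, P3 1, P4 1, P5 4, P6 9, P7 0, P8 9 (sum 39, leaving 4 seats).
Remainders in descending order: P1 0.8388, P7 0.6560, P4 0.6303, P6 0.6088, P3 0.5442, P2 0.4767, P5 0.1449, P8 0.1003.
Largest remainders: P1, P7, P4, P6 receive the extra seats.
P6 receives 10.

10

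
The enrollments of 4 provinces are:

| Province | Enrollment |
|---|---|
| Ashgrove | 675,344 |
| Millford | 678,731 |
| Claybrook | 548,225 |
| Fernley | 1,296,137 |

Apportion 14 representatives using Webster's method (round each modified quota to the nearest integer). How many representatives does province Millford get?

3

Standard divisor 3198437/14 ≈ 228459.786; standard quotas: Ashgrove 2.956, Millford 2.971, Claybrook 2.400, Fernley 5.673.
Rounding to the nearest integer gives Ashgrove 3, Millford 3, Claybrook 2, Fernley 6 — total 14, matching the house size, so no adjustment is needed.
Millford receives 3.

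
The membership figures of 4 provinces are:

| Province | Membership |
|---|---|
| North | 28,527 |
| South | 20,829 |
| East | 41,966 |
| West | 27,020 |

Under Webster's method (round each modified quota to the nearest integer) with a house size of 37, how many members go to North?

Standard divisor 118342/37 ≈ 3198.432; standard quotas: North 8.919, South 6.512, East 13.121, West 8.448.
Rounding to the nearest integer gives North 9, South 7, East 13, West 8 — total 37, matching the house size, so no adjustment is needed.
North receives 9.

9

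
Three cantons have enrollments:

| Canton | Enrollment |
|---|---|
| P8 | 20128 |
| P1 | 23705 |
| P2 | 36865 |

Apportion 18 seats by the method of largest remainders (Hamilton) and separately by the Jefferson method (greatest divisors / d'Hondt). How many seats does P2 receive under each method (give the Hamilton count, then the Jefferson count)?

Hamilton: P8 5, P1 5, P2 8.
Jefferson: P8 4, P1 5, P2 9.
P2 gets 8 under Hamilton and 9 under Jefferson.

8 and 9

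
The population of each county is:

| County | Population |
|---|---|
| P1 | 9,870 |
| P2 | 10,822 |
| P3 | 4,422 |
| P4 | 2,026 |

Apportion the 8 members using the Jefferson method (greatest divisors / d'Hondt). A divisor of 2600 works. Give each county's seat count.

P1: 3; P2: 4; P3: 1; P4: 0

With modified divisor 2600: modified quotas P1 3.796, P2 4.162, P3 1.701, P4 0.779.
Rounding down: P1 3, P2 4, P3 1, P4 0 (total 8).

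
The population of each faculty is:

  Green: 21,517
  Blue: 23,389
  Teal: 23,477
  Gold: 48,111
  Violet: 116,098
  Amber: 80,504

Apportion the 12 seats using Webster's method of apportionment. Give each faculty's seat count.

Green 1, Blue 1, Teal 1, Gold 2, Violet 4, Amber 3

Standard divisor 313096/12 ≈ 26091.333; standard quotas: Green 0.825, Blue 0.896, Teal 0.900, Gold 1.844, Violet 4.450, Amber 3.085.
Rounding to the nearest integer gives Green 1, Blue 1, Teal 1, Gold 2, Violet 4, Amber 3 — total 12, matching the house size, so no adjustment is needed.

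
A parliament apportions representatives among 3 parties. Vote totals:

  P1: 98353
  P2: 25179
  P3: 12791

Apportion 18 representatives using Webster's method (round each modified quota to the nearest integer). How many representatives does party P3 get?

Standard divisor 136323/18 ≈ 7573.5; standard quotas: P1 12.986, P2 3.325, P3 1.689.
Rounding to the nearest integer gives P1 13, P2 3, P3 2 — total 18, matching the house size, so no adjustment is needed.
P3 receives 2.

2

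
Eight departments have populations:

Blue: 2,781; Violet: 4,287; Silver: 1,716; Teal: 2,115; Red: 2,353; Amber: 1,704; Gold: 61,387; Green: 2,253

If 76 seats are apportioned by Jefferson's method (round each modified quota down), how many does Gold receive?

Standard divisor 78596/76 ≈ 1034.158; standard quotas: Blue 2.689, Violet 4.145, Silver 1.659, Teal 2.045, Red 2.275, Amber 1.648, Gold 59.359, Green 2.179.
Rounding down gives 2, 4, 1, 2, 2, 1, 59, 2 = 73 seats, so the divisor must be adjusted.
With modified divisor 980: modified quotas Blue 2.838, Violet 4.374, Silver 1.751, Teal 2.158, Red 2.401, Amber 1.739, Gold 62.640, Green 2.299.
Rounding down: Blue 2, Violet 4, Silver 1, Teal 2, Red 2, Amber 1, Gold 62, Green 2 (total 76).
Gold receives 62.

62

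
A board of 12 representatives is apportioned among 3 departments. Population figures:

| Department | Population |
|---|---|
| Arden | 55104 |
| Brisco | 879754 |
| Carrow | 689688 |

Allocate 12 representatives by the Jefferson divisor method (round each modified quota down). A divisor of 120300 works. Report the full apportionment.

Arden: 0, Brisco: 7, Carrow: 5

With modified divisor 120300: modified quotas Arden 0.458, Brisco 7.313, Carrow 5.733.
Rounding down: Arden 0, Brisco 7, Carrow 5 (total 12).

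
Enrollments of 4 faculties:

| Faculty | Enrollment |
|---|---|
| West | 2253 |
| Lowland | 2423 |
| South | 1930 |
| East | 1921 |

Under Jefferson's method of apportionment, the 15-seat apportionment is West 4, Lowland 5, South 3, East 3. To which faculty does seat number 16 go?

Priority for the next seat is population ÷ (current seats + 1).
Priorities: West 450.600, Lowland 403.833, South 482.500, East 480.250.
Highest priority: South.

South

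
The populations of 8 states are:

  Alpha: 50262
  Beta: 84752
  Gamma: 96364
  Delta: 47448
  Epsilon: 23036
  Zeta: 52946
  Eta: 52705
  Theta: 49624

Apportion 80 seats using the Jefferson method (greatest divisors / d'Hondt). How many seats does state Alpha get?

9

Standard divisor 457137/80 ≈ 5714.212; standard quotas: Alpha 8.796, Beta 14.832, Gamma 16.864, Delta 8.304, Epsilon 4.031, Zeta 9.266, Eta 9.223, Theta 8.684.
Rounding down gives 8, 14, 16, 8, 4, 9, 9, 8 = 76 seats, so the divisor must be adjusted.
With modified divisor 5400: modified quotas Alpha 9.308, Beta 15.695, Gamma 17.845, Delta 8.787, Epsilon 4.266, Zeta 9.805, Eta 9.760, Theta 9.190.
Rounding down: Alpha 9, Beta 15, Gamma 17, Delta 8, Epsilon 4, Zeta 9, Eta 9, Theta 9 (total 80).
Alpha receives 9.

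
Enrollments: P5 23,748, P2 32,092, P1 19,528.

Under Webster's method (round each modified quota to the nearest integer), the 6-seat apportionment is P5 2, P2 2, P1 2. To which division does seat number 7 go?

P2

Priority for the next seat is population ÷ (current seats + 0.5).
Priorities: P5 9499.200, P2 12836.800, P1 7811.200.
Highest priority: P2.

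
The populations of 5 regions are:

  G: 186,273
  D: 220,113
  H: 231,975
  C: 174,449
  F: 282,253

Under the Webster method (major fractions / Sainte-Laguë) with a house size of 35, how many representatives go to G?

Standard divisor 1095063/35 ≈ 31287.514; standard quotas: G 5.954, D 7.035, H 7.414, C 5.576, F 9.021.
Rounding to the nearest integer gives G 6, D 7, H 7, C 6, F 9 — total 35, matching the house size, so no adjustment is needed.
G receives 6.

6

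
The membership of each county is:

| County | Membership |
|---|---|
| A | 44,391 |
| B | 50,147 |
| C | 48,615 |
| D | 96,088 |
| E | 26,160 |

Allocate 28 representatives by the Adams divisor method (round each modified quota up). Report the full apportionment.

A=5, B=5, C=5, D=10, E=3

Standard divisor 265401/28 ≈ 9478.607; standard quotas: A 4.683, B 5.291, C 5.129, D 10.137, E 2.760.
Rounding up gives 5, 6, 6, 11, 3 = 31 seats, so the divisor must be adjusted.
With modified divisor 10400: modified quotas A 4.268, B 4.822, C 4.675, D 9.239, E 2.515.
Rounding up: A 5, B 5, C 5, D 10, E 3 (total 28).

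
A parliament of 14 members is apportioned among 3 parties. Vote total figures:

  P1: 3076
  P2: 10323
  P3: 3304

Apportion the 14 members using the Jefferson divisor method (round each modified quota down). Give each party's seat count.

Standard divisor 16703/14 ≈ 1193.071; standard quotas: P1 2.578, P2 8.652, P3 2.769.
Rounding down gives 2, 8, 2 = 12 seats, so the divisor must be adjusted.
With modified divisor 1070: modified quotas P1 2.875, P2 9.648, P3 3.088.
Rounding down: P1 2, P2 9, P3 3 (total 14).

P1=2; P2=9; P3=3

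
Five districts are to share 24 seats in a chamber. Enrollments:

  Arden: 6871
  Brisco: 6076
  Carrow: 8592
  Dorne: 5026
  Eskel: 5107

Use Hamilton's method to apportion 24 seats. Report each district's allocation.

Total 31672; standard divisor 31672/24 ≈ 1319.667.
Standard quotas: Arden 5.2066, Brisco 4.6042, Carrow 6.5107, Dorne 3.8085, Eskel 3.8699.
Lower quotas: Arden 5, Brisco 4, Carrow 6, Dorne 3, Eskel 3 (sum 21, leaving 3 seats).
Remainders in descending order: Eskel 0.8699, Dorne 0.8085, Brisco 0.6042, Carrow 0.5107, Arden 0.2066.
Largest remainders: Eskel, Dorne, Brisco receive the extra seats.

Arden 5, Brisco 5, Carrow 6, Dorne 4, Eskel 4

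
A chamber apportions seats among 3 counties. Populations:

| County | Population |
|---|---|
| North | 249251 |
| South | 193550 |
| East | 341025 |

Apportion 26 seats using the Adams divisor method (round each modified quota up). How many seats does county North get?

Standard divisor 783826/26 ≈ 30147.154; standard quotas: North 8.268, South 6.420, East 11.312.
Rounding up gives 9, 7, 12 = 28 seats, so the divisor must be adjusted.
With modified divisor 31700: modified quotas North 7.863, South 6.106, East 10.758.
Rounding up: North 8, South 7, East 11 (total 26).
North receives 8.

8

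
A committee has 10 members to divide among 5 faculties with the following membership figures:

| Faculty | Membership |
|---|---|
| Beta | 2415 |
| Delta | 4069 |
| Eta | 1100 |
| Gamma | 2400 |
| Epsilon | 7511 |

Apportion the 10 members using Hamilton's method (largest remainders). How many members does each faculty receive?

Total 17495; standard divisor 17495/10 ≈ 1749.5.
Standard quotas: Beta 1.3804, Delta 2.3258, Eta 0.6288, Gamma 1.3718, Epsilon 4.2932.
Lower quotas: Beta 1, Delta 2, Eta 0, Gamma 1, Epsilon 4 (sum 8, leaving 2 seats).
Remainders in descending order: Eta 0.6288, Beta 0.3804, Gamma 0.3718, Delta 0.3258, Epsilon 0.2932.
The surplus seats go to Eta, Beta.

Beta 2, Delta 2, Eta 1, Gamma 1, Epsilon 4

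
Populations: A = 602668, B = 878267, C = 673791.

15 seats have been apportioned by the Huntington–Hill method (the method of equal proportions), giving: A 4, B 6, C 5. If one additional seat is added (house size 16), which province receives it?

Priority for the next seat is population ÷ (√(s·(s+1))).
Priorities: A 134760.662, B 135519.540, C 123016.843.
Highest priority: B.

B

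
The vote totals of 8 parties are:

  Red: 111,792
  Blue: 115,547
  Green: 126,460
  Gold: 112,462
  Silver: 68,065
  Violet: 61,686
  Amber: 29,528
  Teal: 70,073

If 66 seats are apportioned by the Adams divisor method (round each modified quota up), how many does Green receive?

Standard divisor 695613/66 ≈ 10539.591; standard quotas: Red 10.607, Blue 10.963, Green 11.999, Gold 10.670, Silver 6.458, Violet 5.853, Amber 2.802, Teal 6.649.
Rounding up gives 11, 11, 12, 11, 7, 6, 3, 7 = 68 seats, so the divisor must be adjusted.
With modified divisor 11300: modified quotas Red 9.893, Blue 10.225, Green 11.191, Gold 9.952, Silver 6.023, Violet 5.459, Amber 2.613, Teal 6.201.
Rounding up: Red 10, Blue 11, Green 12, Gold 10, Silver 7, Violet 6, Amber 3, Teal 7 (total 66).
Green receives 12.

12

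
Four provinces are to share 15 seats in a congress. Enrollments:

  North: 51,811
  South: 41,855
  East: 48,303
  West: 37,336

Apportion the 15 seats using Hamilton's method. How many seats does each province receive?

North 4, South 4, East 4, West 3

Standard divisor: 179305 ÷ 15 ≈ 11953.667.
Standard quotas: North 4.3343, South 3.5014, East 4.0409, West 3.1234.
Lower quotas: North 4, South 3, East 4, West 3 (sum 14, leaving 1 seat).
Remainders in descending order: South 0.5014, North 0.3343, West 0.1234, East 0.0409.
The surplus seat goes to South.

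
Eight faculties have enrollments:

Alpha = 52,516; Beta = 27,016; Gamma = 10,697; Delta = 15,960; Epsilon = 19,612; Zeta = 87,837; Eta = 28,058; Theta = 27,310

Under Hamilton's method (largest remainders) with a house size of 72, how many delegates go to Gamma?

Total 269006; standard divisor 269006/72 ≈ 3736.194.
Standard quotas: Alpha 14.0560, Beta 7.2309, Gamma 2.8631, Delta 4.2717, Epsilon 5.2492, Zeta 23.5098, Eta 7.5098, Theta 7.3096.
Lower quotas: Alpha 14, Beta 7, Gamma 2, Delta 4, Epsilon 5, Zeta 23, Eta 7, Theta 7 (sum 69, leaving 3 seats).
Remainders in descending order: Gamma 0.8631, Eta 0.5098, Zeta 0.5098, Theta 0.3096, Delta 0.2717, Epsilon 0.2492, Beta 0.2309, Alpha 0.0560.
The surplus seats go to Gamma, Eta, Zeta.
Gamma receives 3.

3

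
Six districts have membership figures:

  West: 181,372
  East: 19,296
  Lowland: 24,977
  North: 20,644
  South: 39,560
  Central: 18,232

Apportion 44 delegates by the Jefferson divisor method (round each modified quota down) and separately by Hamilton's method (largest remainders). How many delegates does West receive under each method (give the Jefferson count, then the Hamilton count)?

28 and 26

Jefferson: West 28, East 2, Lowland 3, North 3, South 6, Central 2.
Hamilton: West 26, East 3, Lowland 3, North 3, South 6, Central 3.
West gets 28 under Jefferson and 26 under Hamilton.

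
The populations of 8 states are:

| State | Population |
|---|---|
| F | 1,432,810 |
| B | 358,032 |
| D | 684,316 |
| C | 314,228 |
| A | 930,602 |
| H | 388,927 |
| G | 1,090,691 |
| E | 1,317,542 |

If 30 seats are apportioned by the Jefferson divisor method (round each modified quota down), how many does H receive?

Standard divisor 6517148/30 ≈ 217238.267; standard quotas: F 6.596, B 1.648, D 3.150, C 1.446, A 4.284, H 1.790, G 5.021, E 6.065.
Rounding down gives 6, 1, 3, 1, 4, 1, 5, 6 = 27 seats, so the divisor must be adjusted.
With modified divisor 187200: modified quotas F 7.654, B 1.913, D 3.656, C 1.679, A 4.971, H 2.078, G 5.826, E 7.038.
Rounding down: F 7, B 1, D 3, C 1, A 4, H 2, G 5, E 7 (total 30).
H receives 2.

2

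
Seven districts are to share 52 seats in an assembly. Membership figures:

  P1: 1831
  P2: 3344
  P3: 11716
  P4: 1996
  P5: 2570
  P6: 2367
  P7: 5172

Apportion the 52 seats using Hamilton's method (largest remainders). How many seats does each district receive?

P1 3; P2 6; P3 21; P4 4; P5 5; P6 4; P7 9

The standard divisor is 28996/52 ≈ 557.615.
Standard quotas: P1 3.2836, P2 5.9970, P3 21.0109, P4 3.5795, P5 4.6089, P6 4.2449, P7 9.2752.
Lower quotas: P1 3, P2 5, P3 21, P4 3, P5 4, P6 4, P7 9 (sum 49, leaving 3 seats).
Remainders in descending order: P2 0.9970, P5 0.6089, P4 0.5795, P1 0.2836, P7 0.2752, P6 0.2449, P3 0.0109.
Largest remainders: P2, P5, P4 receive the extra seats.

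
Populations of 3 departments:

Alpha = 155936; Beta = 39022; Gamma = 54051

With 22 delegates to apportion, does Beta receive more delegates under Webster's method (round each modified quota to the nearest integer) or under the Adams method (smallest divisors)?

Webster: Alpha 14, Beta 3, Gamma 5.
Adams: Alpha 13, Beta 4, Gamma 5.
Beta gets 3 under Webster and 4 under Adams.

Adams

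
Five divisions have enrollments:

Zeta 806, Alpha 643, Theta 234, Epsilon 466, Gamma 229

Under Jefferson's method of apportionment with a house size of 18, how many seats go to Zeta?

6

Standard divisor 2378/18 ≈ 132.111; standard quotas: Zeta 6.101, Alpha 4.867, Theta 1.771, Epsilon 3.527, Gamma 1.733.
Rounding down gives 6, 4, 1, 3, 1 = 15 seats, so the divisor must be adjusted.
With modified divisor 115.8: modified quotas Zeta 6.960, Alpha 5.553, Theta 2.021, Epsilon 4.024, Gamma 1.978.
Rounding down: Zeta 6, Alpha 5, Theta 2, Epsilon 4, Gamma 1 (total 18).
Zeta receives 6.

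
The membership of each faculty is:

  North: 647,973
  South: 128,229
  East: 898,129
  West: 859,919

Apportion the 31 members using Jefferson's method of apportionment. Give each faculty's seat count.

Standard divisor 2534250/31 ≈ 81750; standard quotas: North 7.926, South 1.569, East 10.986, West 10.519.
Rounding down gives 7, 1, 10, 10 = 28 seats, so the divisor must be adjusted.
With modified divisor 76500: modified quotas North 8.470, South 1.676, East 11.740, West 11.241.
Rounding down: North 8, South 1, East 11, West 11 (total 31).

North 8, South 1, East 11, West 11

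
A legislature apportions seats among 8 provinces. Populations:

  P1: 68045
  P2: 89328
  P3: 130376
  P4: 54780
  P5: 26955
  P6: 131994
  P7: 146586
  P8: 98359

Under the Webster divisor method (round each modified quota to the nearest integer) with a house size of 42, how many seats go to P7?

8

Standard divisor 746423/42 ≈ 17771.976; standard quotas: P1 3.829, P2 5.026, P3 7.336, P4 3.082, P5 1.517, P6 7.427, P7 8.248, P8 5.534.
Rounding to the nearest integer gives P1 4, P2 5, P3 7, P4 3, P5 2, P6 7, P7 8, P8 6 — total 42, matching the house size, so no adjustment is needed.
P7 receives 8.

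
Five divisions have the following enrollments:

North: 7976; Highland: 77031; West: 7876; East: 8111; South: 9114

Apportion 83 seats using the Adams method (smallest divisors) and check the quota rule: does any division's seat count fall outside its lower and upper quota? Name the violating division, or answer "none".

Standard quotas: North 6.012, Highland 58.066, West 5.937, East 6.114, South 6.870.
Adams allocation: North 6, Highland 57, West 6, East 7, South 7.
Highland has quota 58.066 (lower 58, upper 59) but receives 57 — outside the quota interval.

Highland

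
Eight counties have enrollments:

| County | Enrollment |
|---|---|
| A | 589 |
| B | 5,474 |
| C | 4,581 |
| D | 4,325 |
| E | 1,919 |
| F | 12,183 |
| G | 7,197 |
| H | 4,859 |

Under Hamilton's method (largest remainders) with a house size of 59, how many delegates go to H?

7

Standard divisor: 41127 ÷ 59 ≈ 697.068.
Standard quotas: A 0.8450, B 7.8529, C 6.5718, D 6.2046, E 2.7530, F 17.4775, G 10.3247, H 6.9706.
Lower quotas: A 0, B 7, C 6, D 6, E 2, F 17, G 10, H 6 (sum 54, leaving 5 seats).
Remainders in descending order: H 0.9706, B 0.8529, A 0.8450, E 0.7530, C 0.5718, F 0.4775, G 0.3247, D 0.2046.
Largest remainders: H, B, A, E, C receive the extra seats.
H receives 7.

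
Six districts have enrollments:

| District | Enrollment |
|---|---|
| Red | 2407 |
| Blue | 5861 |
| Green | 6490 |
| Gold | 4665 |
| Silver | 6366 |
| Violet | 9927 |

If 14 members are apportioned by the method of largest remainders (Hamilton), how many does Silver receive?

2

The standard divisor is 35716/14 ≈ 2551.143.
Standard quotas: Red 0.9435, Blue 2.2974, Green 2.5440, Gold 1.8286, Silver 2.4954, Violet 3.8912.
Lower quotas: Red 0, Blue 2, Green 2, Gold 1, Silver 2, Violet 3 (sum 10, leaving 4 seats).
Remainders in descending order: Red 0.9435, Violet 0.8912, Gold 0.8286, Green 0.5440, Silver 0.4954, Blue 0.2974.
The surplus seats go to Red, Violet, Gold, Green.
Silver receives 2.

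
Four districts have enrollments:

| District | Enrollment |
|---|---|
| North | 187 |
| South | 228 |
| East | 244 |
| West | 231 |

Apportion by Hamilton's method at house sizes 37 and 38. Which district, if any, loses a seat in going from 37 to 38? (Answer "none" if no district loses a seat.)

At 37 seats: North 8, South 9, East 10, West 10.
At 38 seats: North 8, South 10, East 10, West 10.
No district's allocation decreased.

none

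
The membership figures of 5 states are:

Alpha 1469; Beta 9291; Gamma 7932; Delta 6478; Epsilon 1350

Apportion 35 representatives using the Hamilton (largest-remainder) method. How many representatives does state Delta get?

The standard divisor is 26520/35 ≈ 757.714.
Standard quotas: Alpha 1.9387, Beta 12.2619, Gamma 10.4683, Delta 8.5494, Epsilon 1.7817.
Lower quotas: Alpha 1, Beta 12, Gamma 10, Delta 8, Epsilon 1 (sum 32, leaving 3 seats).
Remainders in descending order: Alpha 0.9387, Epsilon 0.7817, Delta 0.5494, Gamma 0.4683, Beta 0.2619.
Largest remainders: Alpha, Epsilon, Delta receive the extra seats.
Delta receives 9.

9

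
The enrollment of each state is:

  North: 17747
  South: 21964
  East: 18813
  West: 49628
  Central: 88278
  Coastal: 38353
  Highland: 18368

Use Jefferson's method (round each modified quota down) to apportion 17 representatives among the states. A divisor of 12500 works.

North: 1, South: 1, East: 1, West: 3, Central: 7, Coastal: 3, Highland: 1

With modified divisor 12500: modified quotas North 1.420, South 1.757, East 1.505, West 3.970, Central 7.062, Coastal 3.068, Highland 1.469.
Rounding down: North 1, South 1, East 1, West 3, Central 7, Coastal 3, Highland 1 (total 17).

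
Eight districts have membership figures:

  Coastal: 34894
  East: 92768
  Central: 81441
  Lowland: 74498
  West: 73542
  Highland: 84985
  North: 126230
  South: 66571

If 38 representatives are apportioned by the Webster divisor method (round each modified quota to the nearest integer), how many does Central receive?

Standard divisor 634929/38 ≈ 16708.658; standard quotas: Coastal 2.088, East 5.552, Central 4.874, Lowland 4.459, West 4.401, Highland 5.086, North 7.555, South 3.984.
Rounding to the nearest integer gives Coastal 2, East 6, Central 5, Lowland 4, West 4, Highland 5, North 8, South 4 — total 38, matching the house size, so no adjustment is needed.
Central receives 5.

5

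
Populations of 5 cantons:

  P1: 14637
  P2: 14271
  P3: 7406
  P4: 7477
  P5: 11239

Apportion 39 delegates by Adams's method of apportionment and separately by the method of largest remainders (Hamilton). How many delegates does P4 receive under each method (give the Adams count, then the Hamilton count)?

Adams: P1 10, P2 10, P3 5, P4 6, P5 8.
Hamilton: P1 11, P2 10, P3 5, P4 5, P5 8.
P4 gets 6 under Adams and 5 under Hamilton.

6 and 5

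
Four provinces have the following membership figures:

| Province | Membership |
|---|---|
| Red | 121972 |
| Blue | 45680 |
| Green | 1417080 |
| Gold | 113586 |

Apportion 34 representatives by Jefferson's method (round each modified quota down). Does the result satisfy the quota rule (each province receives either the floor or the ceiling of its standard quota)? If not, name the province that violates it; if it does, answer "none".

Green

Standard quotas: Red 2.442, Blue 0.915, Green 28.370, Gold 2.274.
Jefferson allocation: Red 2, Blue 0, Green 30, Gold 2.
Green has quota 28.370 (lower 28, upper 29) but receives 30 — outside the quota interval.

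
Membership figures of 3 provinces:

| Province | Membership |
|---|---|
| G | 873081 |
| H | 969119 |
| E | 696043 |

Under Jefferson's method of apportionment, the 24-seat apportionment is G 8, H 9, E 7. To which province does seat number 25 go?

G

Priority for the next seat is population ÷ (current seats + 1).
Priorities: G 97009.000, H 96911.900, E 87005.375.
Highest priority: G.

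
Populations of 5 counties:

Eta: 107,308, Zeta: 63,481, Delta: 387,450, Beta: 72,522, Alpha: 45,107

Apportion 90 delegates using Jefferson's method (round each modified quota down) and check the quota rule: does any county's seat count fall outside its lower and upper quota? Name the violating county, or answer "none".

Standard quotas: Eta 14.289, Zeta 8.453, Delta 51.594, Beta 9.657, Alpha 6.007.
Jefferson allocation: Eta 14, Zeta 8, Delta 53, Beta 9, Alpha 6.
Delta has quota 51.594 (lower 51, upper 52) but receives 53 — outside the quota interval.

Delta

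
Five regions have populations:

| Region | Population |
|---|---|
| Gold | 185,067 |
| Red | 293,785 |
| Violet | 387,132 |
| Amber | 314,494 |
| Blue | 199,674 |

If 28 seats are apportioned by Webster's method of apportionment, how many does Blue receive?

4

Standard divisor 1380152/28 ≈ 49291.143; standard quotas: Gold 3.755, Red 5.960, Violet 7.854, Amber 6.380, Blue 4.051.
Rounding to the nearest integer gives Gold 4, Red 6, Violet 8, Amber 6, Blue 4 — total 28, matching the house size, so no adjustment is needed.
Blue receives 4.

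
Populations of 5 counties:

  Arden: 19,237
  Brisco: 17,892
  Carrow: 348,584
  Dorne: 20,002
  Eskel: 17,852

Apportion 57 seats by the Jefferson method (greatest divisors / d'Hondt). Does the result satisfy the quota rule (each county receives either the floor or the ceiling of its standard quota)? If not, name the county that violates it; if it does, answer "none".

Standard quotas: Arden 2.589, Brisco 2.408, Carrow 46.909, Dorne 2.692, Eskel 2.402.
Jefferson allocation: Arden 2, Brisco 2, Carrow 49, Dorne 2, Eskel 2.
Carrow has quota 46.909 (lower 46, upper 47) but receives 49 — outside the quota interval.

Carrow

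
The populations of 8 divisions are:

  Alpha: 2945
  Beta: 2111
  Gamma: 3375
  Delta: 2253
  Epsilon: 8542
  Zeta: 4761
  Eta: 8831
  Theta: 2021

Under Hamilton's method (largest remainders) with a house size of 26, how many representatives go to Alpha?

2

The standard divisor is 34839/26 ≈ 1339.962.
Standard quotas: Alpha 2.1978, Beta 1.5754, Gamma 2.5187, Delta 1.6814, Epsilon 6.3748, Zeta 3.5531, Eta 6.5905, Theta 1.5083.
Lower quotas: Alpha 2, Beta 1, Gamma 2, Delta 1, Epsilon 6, Zeta 3, Eta 6, Theta 1 (sum 22, leaving 4 seats).
Remainders in descending order: Delta 0.6814, Eta 0.5905, Beta 0.5754, Zeta 0.5531, Gamma 0.5187, Theta 0.5083, Epsilon 0.3748, Alpha 0.1978.
The surplus seats go to Delta, Eta, Beta, Zeta.
Alpha receives 2.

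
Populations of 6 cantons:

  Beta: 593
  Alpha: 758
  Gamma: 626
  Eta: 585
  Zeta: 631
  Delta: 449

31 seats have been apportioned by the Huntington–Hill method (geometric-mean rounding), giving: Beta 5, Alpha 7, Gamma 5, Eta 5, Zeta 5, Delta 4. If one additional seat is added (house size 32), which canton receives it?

Zeta

Priority for the next seat is population ÷ (√(s·(s+1))).
Priorities: Beta 108.266, Alpha 101.292, Gamma 114.291, Eta 106.806, Zeta 115.204, Delta 100.399.
Highest priority: Zeta.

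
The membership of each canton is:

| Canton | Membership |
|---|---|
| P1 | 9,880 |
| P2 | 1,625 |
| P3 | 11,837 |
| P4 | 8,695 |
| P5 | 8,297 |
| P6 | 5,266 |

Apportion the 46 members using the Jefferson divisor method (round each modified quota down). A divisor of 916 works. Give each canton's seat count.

With modified divisor 916: modified quotas P1 10.786, P2 1.774, P3 12.922, P4 9.492, P5 9.058, P6 5.749.
Rounding down: P1 10, P2 1, P3 12, P4 9, P5 9, P6 5 (total 46).

P1 10, P2 1, P3 12, P4 9, P5 9, P6 5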